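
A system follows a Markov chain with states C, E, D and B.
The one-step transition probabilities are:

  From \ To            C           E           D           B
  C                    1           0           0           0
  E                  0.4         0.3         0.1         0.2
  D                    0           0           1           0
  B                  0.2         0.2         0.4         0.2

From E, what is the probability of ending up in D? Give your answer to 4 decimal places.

0.3077

Let h(s) be the probability of absorption at D starting from transient state s. Then h(D) = 1 and h(C) = 0. By first-step analysis:
h(E) = 0.4·0 + 0.3·h(E) + 0.1·1 + 0.2·h(B)
h(B) = 0.2·0 + 0.2·h(E) + 0.4·1 + 0.2·h(B)
Solving: h(E) = 0.3077, h(B) = 0.5769.
Starting from E, the probability is 0.3077.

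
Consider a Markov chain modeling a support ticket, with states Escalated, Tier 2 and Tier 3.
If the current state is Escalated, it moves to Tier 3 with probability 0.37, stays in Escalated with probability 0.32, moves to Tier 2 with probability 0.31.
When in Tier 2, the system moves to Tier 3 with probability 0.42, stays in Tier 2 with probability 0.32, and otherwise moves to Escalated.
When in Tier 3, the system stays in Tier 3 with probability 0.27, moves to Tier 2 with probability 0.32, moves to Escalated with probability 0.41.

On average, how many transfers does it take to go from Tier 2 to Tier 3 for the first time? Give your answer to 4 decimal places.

Let t(s) be the expected number of transfers to first reach Tier 3 from state s, with t(Tier 3) = 0. Conditioning on the first transfer:
t(Escalated) = 1 + 0.32·t(Escalated) + 0.31·t(Tier 2)
t(Tier 2) = 1 + 0.26·t(Escalated) + 0.32·t(Tier 2)
Solving: t(Escalated) = 2.5930, t(Tier 2) = 2.4620.
Expected transfers from Tier 2 to Tier 3: 2.4620.

2.4620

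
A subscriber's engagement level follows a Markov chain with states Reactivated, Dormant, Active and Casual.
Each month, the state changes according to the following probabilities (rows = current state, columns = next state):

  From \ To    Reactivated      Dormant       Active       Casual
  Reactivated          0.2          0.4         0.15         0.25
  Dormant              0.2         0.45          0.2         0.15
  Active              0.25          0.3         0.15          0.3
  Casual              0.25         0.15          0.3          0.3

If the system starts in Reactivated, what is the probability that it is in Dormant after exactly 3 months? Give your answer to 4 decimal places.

0.3389

Propagate the distribution vector 3 months from Reactivated.
After 0 months: (1.0000, 0.0000, 0.0000, 0.0000)
After 1 month: (0.2000, 0.4000, 0.1500, 0.2500)
After 2 months: (0.2200, 0.3425, 0.2075, 0.2300)
After 3 months: (0.2219, 0.3389, 0.2016, 0.2376)
P(in Dormant after 3 months) = 0.3389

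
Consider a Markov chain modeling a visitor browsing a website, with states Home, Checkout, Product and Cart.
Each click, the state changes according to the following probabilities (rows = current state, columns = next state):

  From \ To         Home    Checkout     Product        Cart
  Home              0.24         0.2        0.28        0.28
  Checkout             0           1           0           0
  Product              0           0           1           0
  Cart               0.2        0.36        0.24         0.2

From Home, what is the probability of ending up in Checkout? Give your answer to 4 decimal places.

Let h(s) be the probability of absorption at Checkout starting from transient state s. Then h(Checkout) = 1 and h(Product) = 0. By first-step analysis:
h(Home) = 0.24·h(Home) + 0.2·1 + 0.28·0 + 0.28·h(Cart)
h(Cart) = 0.2·h(Home) + 0.36·1 + 0.24·0 + 0.2·h(Cart)
Solving: h(Home) = 0.4725, h(Cart) = 0.5681.
Starting from Home, the probability is 0.4725.

0.4725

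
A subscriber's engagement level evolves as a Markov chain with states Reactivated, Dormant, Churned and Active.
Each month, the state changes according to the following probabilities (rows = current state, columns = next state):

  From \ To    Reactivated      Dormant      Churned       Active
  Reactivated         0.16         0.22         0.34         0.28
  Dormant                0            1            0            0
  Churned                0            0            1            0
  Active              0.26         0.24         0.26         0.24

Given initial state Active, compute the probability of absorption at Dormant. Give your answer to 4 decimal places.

0.4576

Let h(s) be the probability of absorption at Dormant starting from transient state s. Then h(Dormant) = 1 and h(Churned) = 0. By first-step analysis:
h(Reactivated) = 0.16·h(Reactivated) + 0.22·1 + 0.34·0 + 0.28·h(Active)
h(Active) = 0.26·h(Reactivated) + 0.24·1 + 0.26·0 + 0.24·h(Active)
Solving: h(Reactivated) = 0.4144, h(Active) = 0.4576.
Starting from Active, the probability is 0.4576.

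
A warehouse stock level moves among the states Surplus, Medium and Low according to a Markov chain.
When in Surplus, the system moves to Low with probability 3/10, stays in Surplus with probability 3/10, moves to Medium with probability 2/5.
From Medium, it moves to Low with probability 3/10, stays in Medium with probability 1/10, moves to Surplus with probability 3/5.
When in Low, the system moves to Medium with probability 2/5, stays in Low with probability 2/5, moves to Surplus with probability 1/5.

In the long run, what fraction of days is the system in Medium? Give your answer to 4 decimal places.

0.3077

Let the stationary distribution be π with π = πP and π_1 + π_2 + π_3 = 1.
π_1 = 0.3·π_1 + 0.6·π_2 + 0.2·π_3
π_2 = 0.4·π_1 + 0.1·π_2 + 0.4·π_3
Solving with the normalization constraint gives π = (0.3590, 0.3077, 0.3333).
So the stationary probability of Medium is 0.3077.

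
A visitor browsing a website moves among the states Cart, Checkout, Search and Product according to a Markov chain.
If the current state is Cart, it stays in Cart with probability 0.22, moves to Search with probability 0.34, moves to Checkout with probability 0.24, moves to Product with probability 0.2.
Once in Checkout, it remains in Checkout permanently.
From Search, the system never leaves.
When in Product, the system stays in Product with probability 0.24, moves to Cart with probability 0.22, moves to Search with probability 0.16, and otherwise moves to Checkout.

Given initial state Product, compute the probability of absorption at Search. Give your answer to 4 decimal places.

Let h(s) be the probability of absorption at Search starting from transient state s. Then h(Search) = 1 and h(Checkout) = 0. By first-step analysis:
h(Cart) = 0.22·h(Cart) + 0.24·0 + 0.34·1 + 0.2·h(Product)
h(Product) = 0.22·h(Cart) + 0.38·0 + 0.16·1 + 0.24·h(Product)
Solving: h(Cart) = 0.5292, h(Product) = 0.3637.
Starting from Product, the probability is 0.3637.

0.3637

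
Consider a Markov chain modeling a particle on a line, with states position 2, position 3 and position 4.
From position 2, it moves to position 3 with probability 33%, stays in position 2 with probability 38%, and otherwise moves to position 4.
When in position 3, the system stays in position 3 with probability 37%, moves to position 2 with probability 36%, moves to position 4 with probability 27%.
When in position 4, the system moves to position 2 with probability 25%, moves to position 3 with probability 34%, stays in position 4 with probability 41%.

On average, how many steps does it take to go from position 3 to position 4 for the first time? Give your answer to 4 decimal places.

3.6056

Let t(s) be the expected number of steps to first reach position 4 from state s, with t(position 4) = 0. Conditioning on the first step:
t(position 2) = 1 + 0.38·t(position 2) + 0.33·t(position 3)
t(position 3) = 1 + 0.36·t(position 2) + 0.37·t(position 3)
Solving: t(position 2) = 3.5320, t(position 3) = 3.6056.
Expected steps from position 3 to position 4: 3.6056.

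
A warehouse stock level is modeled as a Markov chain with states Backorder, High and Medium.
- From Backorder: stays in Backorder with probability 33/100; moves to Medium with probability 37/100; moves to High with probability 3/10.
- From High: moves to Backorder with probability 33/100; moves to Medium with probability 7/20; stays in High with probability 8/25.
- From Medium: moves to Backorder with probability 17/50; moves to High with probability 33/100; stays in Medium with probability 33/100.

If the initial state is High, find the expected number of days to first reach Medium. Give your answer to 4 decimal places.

Let t(s) be the expected number of days to first reach Medium from state s, with t(Medium) = 0. Conditioning on the first day:
t(Backorder) = 1 + 0.33·t(Backorder) + 0.3·t(High)
t(High) = 1 + 0.33·t(Backorder) + 0.32·t(High)
Solving: t(Backorder) = 2.7482, t(High) = 2.8043.
Expected days from High to Medium: 2.8043.

2.8043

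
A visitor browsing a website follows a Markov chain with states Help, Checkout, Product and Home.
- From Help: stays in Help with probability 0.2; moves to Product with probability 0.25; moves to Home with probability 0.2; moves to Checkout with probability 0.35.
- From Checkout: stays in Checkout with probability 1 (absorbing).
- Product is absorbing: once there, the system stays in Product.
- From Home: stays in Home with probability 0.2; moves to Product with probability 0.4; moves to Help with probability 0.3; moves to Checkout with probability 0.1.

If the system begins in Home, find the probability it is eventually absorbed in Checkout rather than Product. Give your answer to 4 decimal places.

0.3190

Let h(s) be the probability of absorption at Checkout starting from transient state s. Then h(Checkout) = 1 and h(Product) = 0. By first-step analysis:
h(Help) = 0.2·h(Help) + 0.35·1 + 0.25·0 + 0.2·h(Home)
h(Home) = 0.3·h(Help) + 0.1·1 + 0.4·0 + 0.2·h(Home)
Solving: h(Help) = 0.5172, h(Home) = 0.3190.
Starting from Home, the probability is 0.3190.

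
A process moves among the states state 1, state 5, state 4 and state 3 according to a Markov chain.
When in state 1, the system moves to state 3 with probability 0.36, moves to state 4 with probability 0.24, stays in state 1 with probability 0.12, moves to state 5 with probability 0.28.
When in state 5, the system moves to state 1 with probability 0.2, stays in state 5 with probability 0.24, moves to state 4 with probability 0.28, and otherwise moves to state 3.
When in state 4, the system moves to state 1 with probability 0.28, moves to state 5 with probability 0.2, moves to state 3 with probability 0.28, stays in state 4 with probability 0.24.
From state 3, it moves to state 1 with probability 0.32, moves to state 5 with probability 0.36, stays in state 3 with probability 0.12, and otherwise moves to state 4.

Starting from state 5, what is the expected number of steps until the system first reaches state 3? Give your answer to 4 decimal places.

Let t(s) be the expected number of steps to first reach state 3 from state s, with t(state 3) = 0. Conditioning on the first step:
t(state 1) = 1 + 0.12·t(state 1) + 0.28·t(state 5) + 0.24·t(state 4)
t(state 5) = 1 + 0.2·t(state 1) + 0.24·t(state 5) + 0.28·t(state 4)
t(state 4) = 1 + 0.28·t(state 1) + 0.2·t(state 5) + 0.24·t(state 4)
Solving: t(state 1) = 3.1250, t(state 5) = 3.3742, t(state 4) = 3.3551.
Expected steps from state 5 to state 3: 3.3742.

3.3742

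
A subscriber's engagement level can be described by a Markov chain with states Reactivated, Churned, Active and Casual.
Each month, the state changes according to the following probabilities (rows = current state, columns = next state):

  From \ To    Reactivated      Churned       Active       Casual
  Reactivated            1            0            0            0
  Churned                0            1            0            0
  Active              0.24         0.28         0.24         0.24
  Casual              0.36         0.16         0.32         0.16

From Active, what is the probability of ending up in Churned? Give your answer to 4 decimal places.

Let h(s) be the probability of absorption at Churned starting from transient state s. Then h(Churned) = 1 and h(Reactivated) = 0. By first-step analysis:
h(Active) = 0.24·0 + 0.28·1 + 0.24·h(Active) + 0.24·h(Casual)
h(Casual) = 0.36·0 + 0.16·1 + 0.32·h(Active) + 0.16·h(Casual)
Solving: h(Active) = 0.4872, h(Casual) = 0.3761.
Starting from Active, the probability is 0.4872.

0.4872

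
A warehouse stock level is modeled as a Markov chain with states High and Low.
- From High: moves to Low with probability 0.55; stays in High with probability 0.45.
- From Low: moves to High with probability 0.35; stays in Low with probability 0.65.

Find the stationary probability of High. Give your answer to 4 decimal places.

0.3889

Let the stationary distribution be π with π = πP and π_1 + π_2 = 1.
π_1 = 0.45·π_1 + 0.35·π_2
Solving with the normalization constraint gives π = (0.3889, 0.6111).
So the stationary probability of High is 0.3889.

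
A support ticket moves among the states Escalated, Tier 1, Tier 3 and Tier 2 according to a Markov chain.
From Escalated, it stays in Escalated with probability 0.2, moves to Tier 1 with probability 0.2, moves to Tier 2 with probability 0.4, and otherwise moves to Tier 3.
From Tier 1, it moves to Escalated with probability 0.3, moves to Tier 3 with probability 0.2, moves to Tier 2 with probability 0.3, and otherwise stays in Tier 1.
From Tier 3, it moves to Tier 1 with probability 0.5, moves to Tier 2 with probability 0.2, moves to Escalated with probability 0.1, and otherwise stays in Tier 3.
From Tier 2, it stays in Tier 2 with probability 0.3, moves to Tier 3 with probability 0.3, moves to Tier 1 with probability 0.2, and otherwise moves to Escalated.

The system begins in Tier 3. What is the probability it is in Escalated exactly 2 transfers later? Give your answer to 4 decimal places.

Propagate the distribution vector 2 transfers from Tier 3.
After 0 transfers: (0.0000, 0.0000, 1.0000, 0.0000)
After 1 transfer: (0.1000, 0.5000, 0.2000, 0.2000)
After 2 transfers: (0.2300, 0.2600, 0.2200, 0.2900)
P(in Escalated after 2 transfers) = 0.2300

0.2300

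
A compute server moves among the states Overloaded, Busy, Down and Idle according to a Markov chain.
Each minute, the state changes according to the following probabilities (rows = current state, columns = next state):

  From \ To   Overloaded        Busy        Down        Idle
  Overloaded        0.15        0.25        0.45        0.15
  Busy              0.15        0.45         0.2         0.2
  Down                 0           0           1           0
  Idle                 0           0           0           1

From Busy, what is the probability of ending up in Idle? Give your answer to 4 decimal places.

0.4477

Let h(s) be the probability of absorption at Idle starting from transient state s. Then h(Idle) = 1 and h(Down) = 0. By first-step analysis:
h(Overloaded) = 0.15·h(Overloaded) + 0.25·h(Busy) + 0.45·0 + 0.15·1
h(Busy) = 0.15·h(Overloaded) + 0.45·h(Busy) + 0.2·0 + 0.2·1
Solving: h(Overloaded) = 0.3081, h(Busy) = 0.4477.
Starting from Busy, the probability is 0.4477.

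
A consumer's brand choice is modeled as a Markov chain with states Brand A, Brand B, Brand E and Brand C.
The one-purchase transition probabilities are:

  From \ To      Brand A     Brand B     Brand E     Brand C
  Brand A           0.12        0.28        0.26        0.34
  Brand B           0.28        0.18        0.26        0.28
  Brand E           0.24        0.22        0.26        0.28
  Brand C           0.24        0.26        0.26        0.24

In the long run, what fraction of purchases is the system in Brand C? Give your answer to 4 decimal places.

0.2821

Let the stationary distribution be π with π = πP and π_1 + π_2 + π_3 + π_4 = 1.
π_1 = 0.12·π_1 + 0.28·π_2 + 0.24·π_3 + 0.24·π_4
π_2 = 0.28·π_1 + 0.18·π_2 + 0.22·π_3 + 0.26·π_4
π_3 = 0.26·π_1 + 0.26·π_2 + 0.26·π_3 + 0.26·π_4
Solving with the normalization constraint gives π = (0.2227, 0.2352, 0.2600, 0.2821).
So the stationary probability of Brand C is 0.2821.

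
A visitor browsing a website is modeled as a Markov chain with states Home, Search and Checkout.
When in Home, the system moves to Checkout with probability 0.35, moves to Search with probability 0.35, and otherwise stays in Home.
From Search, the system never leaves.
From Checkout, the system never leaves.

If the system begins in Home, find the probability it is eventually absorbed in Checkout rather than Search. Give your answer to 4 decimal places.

0.5000

Let h(s) be the probability of absorption at Checkout starting from transient state s. Then h(Checkout) = 1 and h(Search) = 0. By first-step analysis:
h(Home) = 0.3·h(Home) + 0.35·0 + 0.35·1
Solving: h(Home) = 0.5000.
Starting from Home, the probability is 0.5000.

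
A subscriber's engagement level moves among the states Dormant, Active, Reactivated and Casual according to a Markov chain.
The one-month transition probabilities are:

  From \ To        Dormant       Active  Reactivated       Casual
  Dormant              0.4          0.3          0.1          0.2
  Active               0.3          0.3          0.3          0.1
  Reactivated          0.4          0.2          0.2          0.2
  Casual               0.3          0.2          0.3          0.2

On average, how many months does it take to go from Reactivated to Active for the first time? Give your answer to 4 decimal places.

Let t(s) be the expected number of months to first reach Active from state s, with t(Active) = 0. Conditioning on the first month:
t(Dormant) = 1 + 0.4·t(Dormant) + 0.1·t(Reactivated) + 0.2·t(Casual)
t(Reactivated) = 1 + 0.4·t(Dormant) + 0.2·t(Reactivated) + 0.2·t(Casual)
t(Casual) = 1 + 0.3·t(Dormant) + 0.3·t(Reactivated) + 0.2·t(Casual)
Solving: t(Dormant) = 3.7815, t(Reactivated) = 4.2017, t(Casual) = 4.2437.
Expected months from Reactivated to Active: 4.2017.

4.2017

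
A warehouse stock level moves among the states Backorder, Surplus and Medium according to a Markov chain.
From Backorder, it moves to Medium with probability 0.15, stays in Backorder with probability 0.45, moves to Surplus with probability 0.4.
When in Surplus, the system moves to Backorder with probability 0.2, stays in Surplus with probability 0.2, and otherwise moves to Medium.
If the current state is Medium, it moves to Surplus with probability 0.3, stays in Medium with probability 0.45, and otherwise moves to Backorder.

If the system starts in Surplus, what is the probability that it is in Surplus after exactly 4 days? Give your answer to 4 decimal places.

Propagate the distribution vector 4 days from Surplus.
After 0 days: (0.0000, 1.0000, 0.0000)
After 1 day: (0.2000, 0.2000, 0.6000)
After 2 days: (0.2800, 0.3000, 0.4200)
After 3 days: (0.2910, 0.2980, 0.4110)
After 4 days: (0.2933, 0.2993, 0.4074)
P(in Surplus after 4 days) = 0.2993

0.2993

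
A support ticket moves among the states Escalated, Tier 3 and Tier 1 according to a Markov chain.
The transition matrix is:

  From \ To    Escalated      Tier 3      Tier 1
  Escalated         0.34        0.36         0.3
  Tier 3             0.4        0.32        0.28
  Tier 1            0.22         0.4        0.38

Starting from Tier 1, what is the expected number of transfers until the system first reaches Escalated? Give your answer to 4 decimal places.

Let t(s) be the expected number of transfers to first reach Escalated from state s, with t(Escalated) = 0. Conditioning on the first transfer:
t(Tier 3) = 1 + 0.32·t(Tier 3) + 0.28·t(Tier 1)
t(Tier 1) = 1 + 0.4·t(Tier 3) + 0.38·t(Tier 1)
Solving: t(Tier 3) = 2.9070, t(Tier 1) = 3.4884.
Expected transfers from Tier 1 to Escalated: 3.4884.

3.4884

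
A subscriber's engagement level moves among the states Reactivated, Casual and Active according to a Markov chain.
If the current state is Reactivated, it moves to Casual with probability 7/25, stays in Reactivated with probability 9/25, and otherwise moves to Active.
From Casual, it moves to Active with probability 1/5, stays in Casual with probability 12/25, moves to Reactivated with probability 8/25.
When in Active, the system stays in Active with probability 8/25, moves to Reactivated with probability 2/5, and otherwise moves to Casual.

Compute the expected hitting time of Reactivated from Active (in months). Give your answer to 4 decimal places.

2.6882

Let t(s) be the expected number of months to first reach Reactivated from state s, with t(Reactivated) = 0. Conditioning on the first month:
t(Casual) = 1 + 0.48·t(Casual) + 0.2·t(Active)
t(Active) = 1 + 0.28·t(Casual) + 0.32·t(Active)
Solving: t(Casual) = 2.9570, t(Active) = 2.6882.
Expected months from Active to Reactivated: 2.6882.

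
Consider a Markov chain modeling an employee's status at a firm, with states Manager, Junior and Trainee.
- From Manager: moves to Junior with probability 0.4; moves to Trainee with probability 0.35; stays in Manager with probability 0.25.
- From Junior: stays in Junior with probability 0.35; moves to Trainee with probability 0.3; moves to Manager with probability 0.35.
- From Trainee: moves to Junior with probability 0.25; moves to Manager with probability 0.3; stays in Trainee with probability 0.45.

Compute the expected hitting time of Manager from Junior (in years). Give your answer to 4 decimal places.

3.0088

Let t(s) be the expected number of years to first reach Manager from state s, with t(Manager) = 0. Conditioning on the first year:
t(Junior) = 1 + 0.35·t(Junior) + 0.3·t(Trainee)
t(Trainee) = 1 + 0.25·t(Junior) + 0.45·t(Trainee)
Solving: t(Junior) = 3.0088, t(Trainee) = 3.1858.
Expected years from Junior to Manager: 3.0088.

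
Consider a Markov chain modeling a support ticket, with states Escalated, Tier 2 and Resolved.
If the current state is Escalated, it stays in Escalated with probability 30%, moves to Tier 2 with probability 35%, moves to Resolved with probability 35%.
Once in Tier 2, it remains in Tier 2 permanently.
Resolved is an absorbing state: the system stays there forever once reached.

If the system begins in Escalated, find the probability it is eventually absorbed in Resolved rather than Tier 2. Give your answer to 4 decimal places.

0.5000

Let h(s) be the probability of absorption at Resolved starting from transient state s. Then h(Resolved) = 1 and h(Tier 2) = 0. By first-step analysis:
h(Escalated) = 0.3·h(Escalated) + 0.35·0 + 0.35·1
Solving: h(Escalated) = 0.5000.
Starting from Escalated, the probability is 0.5000.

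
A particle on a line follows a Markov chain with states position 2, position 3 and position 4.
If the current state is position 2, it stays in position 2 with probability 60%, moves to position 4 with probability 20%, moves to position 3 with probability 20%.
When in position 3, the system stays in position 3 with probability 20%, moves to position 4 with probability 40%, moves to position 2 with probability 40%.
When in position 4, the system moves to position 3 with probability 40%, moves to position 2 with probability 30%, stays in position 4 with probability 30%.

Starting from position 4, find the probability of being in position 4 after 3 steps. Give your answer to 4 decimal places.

0.2830

Propagate the distribution vector 3 steps from position 4.
After 0 steps: (0.0000, 0.0000, 1.0000)
After 1 step: (0.3000, 0.4000, 0.3000)
After 2 steps: (0.4300, 0.2600, 0.3100)
After 3 steps: (0.4550, 0.2620, 0.2830)
P(in position 4 after 3 steps) = 0.2830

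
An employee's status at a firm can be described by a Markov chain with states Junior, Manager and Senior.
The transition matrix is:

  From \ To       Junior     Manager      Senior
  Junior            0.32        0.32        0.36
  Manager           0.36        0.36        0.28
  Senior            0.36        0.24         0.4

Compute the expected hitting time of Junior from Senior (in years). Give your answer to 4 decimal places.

2.7778

Let t(s) be the expected number of years to first reach Junior from state s, with t(Junior) = 0. Conditioning on the first year:
t(Manager) = 1 + 0.36·t(Manager) + 0.28·t(Senior)
t(Senior) = 1 + 0.24·t(Manager) + 0.4·t(Senior)
Solving: t(Manager) = 2.7778, t(Senior) = 2.7778.
Expected years from Senior to Junior: 2.7778.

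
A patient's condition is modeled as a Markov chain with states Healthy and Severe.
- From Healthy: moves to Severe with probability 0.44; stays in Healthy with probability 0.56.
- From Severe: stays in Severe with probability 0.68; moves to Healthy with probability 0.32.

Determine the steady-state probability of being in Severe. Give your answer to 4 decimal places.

Let the stationary distribution be π with π = πP and π_1 + π_2 = 1.
π_1 = 0.56·π_1 + 0.32·π_2
Solving with the normalization constraint gives π = (0.4211, 0.5789).
So the stationary probability of Severe is 0.5789.

0.5789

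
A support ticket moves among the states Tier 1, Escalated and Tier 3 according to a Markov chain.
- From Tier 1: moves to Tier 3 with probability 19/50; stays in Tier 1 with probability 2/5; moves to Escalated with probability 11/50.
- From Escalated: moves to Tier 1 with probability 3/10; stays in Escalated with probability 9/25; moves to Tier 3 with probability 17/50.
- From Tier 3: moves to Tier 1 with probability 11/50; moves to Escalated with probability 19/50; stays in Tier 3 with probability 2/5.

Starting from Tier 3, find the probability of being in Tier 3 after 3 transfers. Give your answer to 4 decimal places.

Propagate the distribution vector 3 transfers from Tier 3.
After 0 transfers: (0.0000, 0.0000, 1.0000)
After 1 transfer: (0.2200, 0.3800, 0.4000)
After 2 transfers: (0.2900, 0.3372, 0.3728)
After 3 transfers: (0.2992, 0.3269, 0.3740)
P(in Tier 3 after 3 transfers) = 0.3740

0.3740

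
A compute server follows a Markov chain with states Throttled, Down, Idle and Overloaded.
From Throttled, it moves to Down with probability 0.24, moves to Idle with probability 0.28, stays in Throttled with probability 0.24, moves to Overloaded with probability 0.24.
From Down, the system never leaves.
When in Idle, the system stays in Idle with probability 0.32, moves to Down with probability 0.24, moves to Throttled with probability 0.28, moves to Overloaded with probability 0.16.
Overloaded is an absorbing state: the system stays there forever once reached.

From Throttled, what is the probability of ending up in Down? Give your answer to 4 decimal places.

Let h(s) be the probability of absorption at Down starting from transient state s. Then h(Down) = 1 and h(Overloaded) = 0. By first-step analysis:
h(Throttled) = 0.24·h(Throttled) + 0.24·1 + 0.28·h(Idle) + 0.24·0
h(Idle) = 0.28·h(Throttled) + 0.24·1 + 0.32·h(Idle) + 0.16·0
Solving: h(Throttled) = 0.5255, h(Idle) = 0.5693.
Starting from Throttled, the probability is 0.5255.

0.5255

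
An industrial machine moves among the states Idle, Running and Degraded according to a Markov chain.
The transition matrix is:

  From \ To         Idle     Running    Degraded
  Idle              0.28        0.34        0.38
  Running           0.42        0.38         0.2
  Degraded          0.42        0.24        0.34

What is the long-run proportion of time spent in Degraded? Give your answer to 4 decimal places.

0.3097

Let the stationary distribution be π with π = πP and π_1 + π_2 + π_3 = 1.
π_1 = 0.28·π_1 + 0.42·π_2 + 0.42·π_3
π_2 = 0.34·π_1 + 0.38·π_2 + 0.24·π_3
Solving with the normalization constraint gives π = (0.3684, 0.3219, 0.3097).
So the stationary probability of Degraded is 0.3097.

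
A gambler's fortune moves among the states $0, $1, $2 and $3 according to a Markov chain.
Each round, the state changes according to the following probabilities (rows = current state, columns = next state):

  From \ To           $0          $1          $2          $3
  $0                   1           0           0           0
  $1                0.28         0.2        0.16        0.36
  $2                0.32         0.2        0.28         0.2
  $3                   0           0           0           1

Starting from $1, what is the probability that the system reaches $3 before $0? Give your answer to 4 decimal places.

Let h(s) be the probability of absorption at $3 starting from transient state s. Then h($3) = 1 and h($0) = 0. By first-step analysis:
h($1) = 0.28·0 + 0.2·h($1) + 0.16·h($2) + 0.36·1
h($2) = 0.32·0 + 0.2·h($1) + 0.28·h($2) + 0.2·1
Solving: h($1) = 0.5353, h($2) = 0.4265.
Starting from $1, the probability is 0.5353.

0.5353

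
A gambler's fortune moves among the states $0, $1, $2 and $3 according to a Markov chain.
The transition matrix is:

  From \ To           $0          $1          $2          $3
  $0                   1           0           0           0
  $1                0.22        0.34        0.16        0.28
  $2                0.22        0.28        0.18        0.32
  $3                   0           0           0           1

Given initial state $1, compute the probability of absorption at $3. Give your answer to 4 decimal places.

Let h(s) be the probability of absorption at $3 starting from transient state s. Then h($3) = 1 and h($0) = 0. By first-step analysis:
h($1) = 0.22·0 + 0.34·h($1) + 0.16·h($2) + 0.28·1
h($2) = 0.22·0 + 0.28·h($1) + 0.18·h($2) + 0.32·1
Solving: h($1) = 0.5657, h($2) = 0.5834.
Starting from $1, the probability is 0.5657.

0.5657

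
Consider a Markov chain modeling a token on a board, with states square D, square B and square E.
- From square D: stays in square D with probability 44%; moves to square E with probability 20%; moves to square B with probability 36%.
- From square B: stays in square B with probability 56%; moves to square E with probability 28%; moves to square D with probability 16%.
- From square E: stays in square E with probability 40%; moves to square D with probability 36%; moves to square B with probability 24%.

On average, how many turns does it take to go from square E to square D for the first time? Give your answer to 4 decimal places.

3.4553

Let t(s) be the expected number of turns to first reach square D from state s, with t(square D) = 0. Conditioning on the first turn:
t(square B) = 1 + 0.56·t(square B) + 0.28·t(square E)
t(square E) = 1 + 0.24·t(square B) + 0.4·t(square E)
Solving: t(square B) = 4.4715, t(square E) = 3.4553.
Expected turns from square E to square D: 3.4553.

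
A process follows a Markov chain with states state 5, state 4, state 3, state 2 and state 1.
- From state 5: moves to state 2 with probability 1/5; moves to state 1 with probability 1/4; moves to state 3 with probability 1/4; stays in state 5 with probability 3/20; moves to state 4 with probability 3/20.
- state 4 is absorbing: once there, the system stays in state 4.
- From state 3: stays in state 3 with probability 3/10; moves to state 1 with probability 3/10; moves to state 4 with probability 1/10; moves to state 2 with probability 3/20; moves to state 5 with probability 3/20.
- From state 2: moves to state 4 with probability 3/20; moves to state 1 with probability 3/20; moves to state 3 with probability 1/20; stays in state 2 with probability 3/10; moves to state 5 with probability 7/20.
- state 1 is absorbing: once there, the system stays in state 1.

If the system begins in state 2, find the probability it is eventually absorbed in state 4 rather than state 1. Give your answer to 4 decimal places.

Let h(s) be the probability of absorption at state 4 starting from transient state s. Then h(state 4) = 1 and h(state 1) = 0. By first-step analysis:
h(state 5) = 0.15·h(state 5) + 0.15·1 + 0.25·h(state 3) + 0.2·h(state 2) + 0.25·0
h(state 3) = 0.15·h(state 5) + 0.1·1 + 0.3·h(state 3) + 0.15·h(state 2) + 0.3·0
h(state 2) = 0.35·h(state 5) + 0.15·1 + 0.05·h(state 3) + 0.3·h(state 2) + 0.15·0
Solving: h(state 5) = 0.3669, h(state 3) = 0.3115, h(state 2) = 0.4200.
Starting from state 2, the probability is 0.4200.

0.4200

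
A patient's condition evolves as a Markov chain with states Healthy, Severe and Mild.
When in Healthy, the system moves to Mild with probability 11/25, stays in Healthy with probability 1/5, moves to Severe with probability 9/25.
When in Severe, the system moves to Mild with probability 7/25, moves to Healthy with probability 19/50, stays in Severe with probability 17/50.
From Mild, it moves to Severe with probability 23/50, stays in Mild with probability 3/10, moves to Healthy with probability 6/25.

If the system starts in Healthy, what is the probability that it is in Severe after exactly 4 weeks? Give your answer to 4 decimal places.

0.3855

Propagate the distribution vector 4 weeks from Healthy.
After 0 weeks: (1.0000, 0.0000, 0.0000)
After 1 week: (0.2000, 0.3600, 0.4400)
After 2 weeks: (0.2824, 0.3968, 0.3208)
After 3 weeks: (0.2843, 0.3841, 0.3316)
After 4 weeks: (0.2824, 0.3855, 0.3321)
P(in Severe after 4 weeks) = 0.3855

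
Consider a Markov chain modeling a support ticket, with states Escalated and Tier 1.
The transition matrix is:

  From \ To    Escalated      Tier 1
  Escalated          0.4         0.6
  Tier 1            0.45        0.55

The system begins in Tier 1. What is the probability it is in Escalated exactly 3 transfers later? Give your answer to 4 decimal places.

Propagate the distribution vector 3 transfers from Tier 1.
After 0 transfers: (0.0000, 1.0000)
After 1 transfer: (0.4500, 0.5500)
After 2 transfers: (0.4275, 0.5725)
After 3 transfers: (0.4286, 0.5714)
P(in Escalated after 3 transfers) = 0.4286

0.4286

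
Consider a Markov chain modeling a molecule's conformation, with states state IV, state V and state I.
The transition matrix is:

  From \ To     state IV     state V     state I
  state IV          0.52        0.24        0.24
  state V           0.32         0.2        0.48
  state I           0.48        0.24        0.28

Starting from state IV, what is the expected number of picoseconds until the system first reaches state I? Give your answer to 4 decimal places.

3.3854

Let t(s) be the expected number of picoseconds to first reach state I from state s, with t(state I) = 0. Conditioning on the first picosecond:
t(state IV) = 1 + 0.52·t(state IV) + 0.24·t(state V)
t(state V) = 1 + 0.32·t(state IV) + 0.2·t(state V)
Solving: t(state IV) = 3.3854, t(state V) = 2.6042.
Expected picoseconds from state IV to state I: 3.3854.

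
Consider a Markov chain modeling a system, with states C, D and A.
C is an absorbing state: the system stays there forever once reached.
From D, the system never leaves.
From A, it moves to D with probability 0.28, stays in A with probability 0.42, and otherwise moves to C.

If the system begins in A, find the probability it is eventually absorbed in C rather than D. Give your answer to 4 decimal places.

0.5172

Let h(s) be the probability of absorption at C starting from transient state s. Then h(C) = 1 and h(D) = 0. By first-step analysis:
h(A) = 0.3·1 + 0.28·0 + 0.42·h(A)
Solving: h(A) = 0.5172.
Starting from A, the probability is 0.5172.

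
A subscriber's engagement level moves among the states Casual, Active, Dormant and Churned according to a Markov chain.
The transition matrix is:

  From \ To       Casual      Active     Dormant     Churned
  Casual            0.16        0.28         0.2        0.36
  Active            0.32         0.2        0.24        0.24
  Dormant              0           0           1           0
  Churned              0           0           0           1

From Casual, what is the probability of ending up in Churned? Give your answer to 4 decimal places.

0.6099

Let h(s) be the probability of absorption at Churned starting from transient state s. Then h(Churned) = 1 and h(Dormant) = 0. By first-step analysis:
h(Casual) = 0.16·h(Casual) + 0.28·h(Active) + 0.2·0 + 0.36·1
h(Active) = 0.32·h(Casual) + 0.2·h(Active) + 0.24·0 + 0.24·1
Solving: h(Casual) = 0.6099, h(Active) = 0.5440.
Starting from Casual, the probability is 0.6099.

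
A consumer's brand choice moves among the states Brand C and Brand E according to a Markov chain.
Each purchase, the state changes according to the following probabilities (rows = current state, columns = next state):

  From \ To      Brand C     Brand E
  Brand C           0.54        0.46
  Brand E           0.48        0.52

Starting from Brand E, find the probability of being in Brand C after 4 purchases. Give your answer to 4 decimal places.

0.5106

Propagate the distribution vector 4 purchases from Brand E.
After 0 purchases: (0.0000, 1.0000)
After 1 purchase: (0.4800, 0.5200)
After 2 purchases: (0.5088, 0.4912)
After 3 purchases: (0.5105, 0.4895)
After 4 purchases: (0.5106, 0.4894)
P(in Brand C after 4 purchases) = 0.5106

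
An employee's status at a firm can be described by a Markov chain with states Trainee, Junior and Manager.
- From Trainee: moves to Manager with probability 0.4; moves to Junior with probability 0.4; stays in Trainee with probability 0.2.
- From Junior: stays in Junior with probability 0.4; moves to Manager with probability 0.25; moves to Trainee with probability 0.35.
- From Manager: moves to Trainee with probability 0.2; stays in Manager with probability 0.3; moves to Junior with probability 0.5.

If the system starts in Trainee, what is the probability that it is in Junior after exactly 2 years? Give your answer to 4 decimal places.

Sum over the intermediate state after 1 year:
P = P(Trainee→Trainee)·P(Trainee→Junior) + P(Trainee→Junior)·P(Junior→Junior) + P(Trainee→Manager)·P(Manager→Junior)
  = 0.2×0.4 + 0.4×0.4 + 0.4×0.5
  = 0.0800 + 0.1600 + 0.2000 = 0.4400

0.4400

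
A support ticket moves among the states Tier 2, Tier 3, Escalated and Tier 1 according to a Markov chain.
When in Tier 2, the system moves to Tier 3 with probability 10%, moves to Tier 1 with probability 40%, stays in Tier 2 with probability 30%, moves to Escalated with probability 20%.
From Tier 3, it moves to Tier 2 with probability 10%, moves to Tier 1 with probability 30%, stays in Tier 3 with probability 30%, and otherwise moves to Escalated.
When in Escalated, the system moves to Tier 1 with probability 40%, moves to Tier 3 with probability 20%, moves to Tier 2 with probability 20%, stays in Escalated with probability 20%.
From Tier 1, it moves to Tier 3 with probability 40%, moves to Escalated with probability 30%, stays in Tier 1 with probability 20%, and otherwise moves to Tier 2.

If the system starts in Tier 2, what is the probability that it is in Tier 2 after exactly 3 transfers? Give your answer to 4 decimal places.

Propagate the distribution vector 3 transfers from Tier 2.
After 0 transfers: (1.0000, 0.0000, 0.0000, 0.0000)
After 1 transfer: (0.3000, 0.1000, 0.2000, 0.4000)
After 2 transfers: (0.1800, 0.2600, 0.2500, 0.3100)
After 3 transfers: (0.1610, 0.2700, 0.2570, 0.3120)
P(in Tier 2 after 3 transfers) = 0.1610

0.1610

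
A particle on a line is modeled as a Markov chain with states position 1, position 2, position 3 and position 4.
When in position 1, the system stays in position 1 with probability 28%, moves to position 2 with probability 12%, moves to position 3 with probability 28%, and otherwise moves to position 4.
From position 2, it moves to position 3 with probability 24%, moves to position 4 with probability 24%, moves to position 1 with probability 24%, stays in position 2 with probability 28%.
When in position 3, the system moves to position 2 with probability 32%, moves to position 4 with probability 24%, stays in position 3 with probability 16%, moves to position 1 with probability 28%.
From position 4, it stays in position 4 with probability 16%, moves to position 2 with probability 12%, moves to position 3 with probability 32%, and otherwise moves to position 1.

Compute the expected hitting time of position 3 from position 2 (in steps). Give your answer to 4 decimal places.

Let t(s) be the expected number of steps to first reach position 3 from state s, with t(position 3) = 0. Conditioning on the first step:
t(position 1) = 1 + 0.28·t(position 1) + 0.12·t(position 2) + 0.32·t(position 4)
t(position 2) = 1 + 0.24·t(position 1) + 0.28·t(position 2) + 0.24·t(position 4)
t(position 4) = 1 + 0.4·t(position 1) + 0.12·t(position 2) + 0.16·t(position 4)
Solving: t(position 1) = 3.5097, t(position 2) = 3.6883, t(position 4) = 3.3887.
Expected steps from position 2 to position 3: 3.6883.

3.6883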